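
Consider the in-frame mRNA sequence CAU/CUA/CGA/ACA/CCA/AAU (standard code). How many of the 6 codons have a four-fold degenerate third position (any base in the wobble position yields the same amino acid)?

Codon 1 CAU (His): third position 2-fold.
Codon 2 CUA (Leu): third position 4-fold.
Codon 3 CGA (Arg): third position 4-fold.
Codon 4 ACA (Thr): third position 4-fold.
Codon 5 CCA (Pro): third position 4-fold.
Codon 6 AAU (Asn): third position 2-fold.
Four-fold degenerate third positions: 4.

4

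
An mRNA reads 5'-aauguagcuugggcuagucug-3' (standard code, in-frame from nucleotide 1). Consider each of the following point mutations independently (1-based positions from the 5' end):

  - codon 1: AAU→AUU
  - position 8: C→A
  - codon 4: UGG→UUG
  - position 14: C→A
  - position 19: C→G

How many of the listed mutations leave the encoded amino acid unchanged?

0

Codon 1: AAU (Asn) → AUU (Ile) — missense.
Codon 3: GCU (Ala) → GAU (Asp) — missense.
Codon 4: UGG (Trp) → UUG (Leu) — missense.
Codon 5: GCU (Ala) → GAU (Asp) — missense.
Codon 7: CUG (Leu) → GUG (Val) — missense.
Synonymous: 0 of 5.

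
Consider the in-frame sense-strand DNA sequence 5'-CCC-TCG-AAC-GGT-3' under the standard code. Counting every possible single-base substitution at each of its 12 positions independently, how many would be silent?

Codon 1 (CCC, Pro): 3 synonymous substitutions.
Codon 2 (TCG, Ser): 3 synonymous substitutions.
Codon 3 (AAC, Asn): 1 synonymous substitution.
Codon 4 (GGT, Gly): 3 synonymous substitutions.
Total: 3 + 3 + 1 + 3 = 10.

10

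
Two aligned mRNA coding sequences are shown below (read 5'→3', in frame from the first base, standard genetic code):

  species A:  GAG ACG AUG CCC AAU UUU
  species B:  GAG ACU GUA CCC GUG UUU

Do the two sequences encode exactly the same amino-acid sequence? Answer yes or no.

no

Codon 1: GAG Glu / GAG Glu — identical.
Codon 2: ACG Thr / ACU Thr — synonymous.
Codon 3: AUG Met / GUA Val — nonsynonymous.
Codon 4: CCC Pro / CCC Pro — identical.
Codon 5: AAU Asn / GUG Val — nonsynonymous.
Codon 6: UUU Phe / UUU Phe — identical.
Nonsynonymous differences: 2 → different protein.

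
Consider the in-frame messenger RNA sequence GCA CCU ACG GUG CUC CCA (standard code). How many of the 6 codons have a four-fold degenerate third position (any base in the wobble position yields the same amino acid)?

6

Codon 1 GCA (Ala): third position 4-fold.
Codon 2 CCU (Pro): third position 4-fold.
Codon 3 ACG (Thr): third position 4-fold.
Codon 4 GUG (Val): third position 4-fold.
Codon 5 CUC (Leu): third position 4-fold.
Codon 6 CCA (Pro): third position 4-fold.
Four-fold degenerate third positions: 6.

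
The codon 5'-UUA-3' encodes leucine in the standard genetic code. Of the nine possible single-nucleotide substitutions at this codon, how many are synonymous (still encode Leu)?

Position 1: CUA → 1 synonymous.
Position 2: none → 0 synonymous.
Position 3: UUG → 1 synonymous.
Total: 1 + 0 + 1 = 2.

2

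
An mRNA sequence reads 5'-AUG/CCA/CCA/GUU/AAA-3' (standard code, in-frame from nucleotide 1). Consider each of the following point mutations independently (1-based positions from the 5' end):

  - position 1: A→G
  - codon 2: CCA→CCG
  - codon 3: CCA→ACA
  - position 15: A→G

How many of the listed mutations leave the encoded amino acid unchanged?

2

Codon 1: AUG (Met) → GUG (Val) — missense.
Codon 2: CCA (Pro) → CCG (Pro) — synonymous.
Codon 3: CCA (Pro) → ACA (Thr) — missense.
Codon 5: AAA (Lys) → AAG (Lys) — synonymous.
Synonymous: 2 of 4.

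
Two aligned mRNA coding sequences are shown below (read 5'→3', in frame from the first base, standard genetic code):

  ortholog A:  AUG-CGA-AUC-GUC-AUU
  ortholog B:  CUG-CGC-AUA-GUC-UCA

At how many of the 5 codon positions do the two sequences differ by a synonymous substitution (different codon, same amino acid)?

Codon 1: AUG Met / CUG Leu — nonsynonymous.
Codon 2: CGA Arg / CGC Arg — synonymous.
Codon 3: AUC Ile / AUA Ile — synonymous.
Codon 4: GUC Val / GUC Val — identical.
Codon 5: AUU Ile / UCA Ser — nonsynonymous.
Synonymous differences: 2.

2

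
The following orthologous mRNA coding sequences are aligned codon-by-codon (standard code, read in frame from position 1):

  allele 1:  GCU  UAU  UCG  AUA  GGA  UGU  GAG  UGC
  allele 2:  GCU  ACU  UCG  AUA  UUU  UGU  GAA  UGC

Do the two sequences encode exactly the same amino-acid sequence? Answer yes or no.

no

Codon 1: GCU Ala / GCU Ala — identical.
Codon 2: UAU Tyr / ACU Thr — nonsynonymous.
Codon 3: UCG Ser / UCG Ser — identical.
Codon 4: AUA Ile / AUA Ile — identical.
Codon 5: GGA Gly / UUU Phe — nonsynonymous.
Codon 6: UGU Cys / UGU Cys — identical.
Codon 7: GAG Glu / GAA Glu — synonymous.
Codon 8: UGC Cys / UGC Cys — identical.
Nonsynonymous differences: 2 → different protein.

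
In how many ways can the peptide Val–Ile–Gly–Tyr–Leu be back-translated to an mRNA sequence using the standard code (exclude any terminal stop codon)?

Val: 4 codons.
Ile: 3 codons.
Gly: 4 codons.
Tyr: 2 codons.
Leu: 6 codons.
4 × 3 × 4 × 2 × 6 = 576.

576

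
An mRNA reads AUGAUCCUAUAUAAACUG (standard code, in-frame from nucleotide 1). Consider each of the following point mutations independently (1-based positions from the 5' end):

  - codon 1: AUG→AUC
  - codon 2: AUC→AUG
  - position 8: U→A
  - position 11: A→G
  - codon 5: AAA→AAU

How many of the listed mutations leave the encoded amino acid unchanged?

Codon 1: AUG (Met) → AUC (Ile) — missense.
Codon 2: AUC (Ile) → AUG (Met) — missense.
Codon 3: CUA (Leu) → CAA (Gln) — missense.
Codon 4: UAU (Tyr) → UGU (Cys) — missense.
Codon 5: AAA (Lys) → AAU (Asn) — missense.
Synonymous: 0 of 5.

0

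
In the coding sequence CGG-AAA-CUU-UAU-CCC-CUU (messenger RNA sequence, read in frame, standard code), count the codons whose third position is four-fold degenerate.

4

Codon 1 CGG (Arg): third position 4-fold.
Codon 2 AAA (Lys): third position 2-fold.
Codon 3 CUU (Leu): third position 4-fold.
Codon 4 UAU (Tyr): third position 2-fold.
Codon 5 CCC (Pro): third position 4-fold.
Codon 6 CUU (Leu): third position 4-fold.
Four-fold degenerate third positions: 4.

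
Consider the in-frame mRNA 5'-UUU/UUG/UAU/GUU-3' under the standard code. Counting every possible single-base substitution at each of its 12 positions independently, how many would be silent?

7

Codon 1 (UUU, Phe): 1 synonymous substitution.
Codon 2 (UUG, Leu): 2 synonymous substitutions.
Codon 3 (UAU, Tyr): 1 synonymous substitution.
Codon 4 (GUU, Val): 3 synonymous substitutions.
Total: 1 + 2 + 1 + 3 = 7.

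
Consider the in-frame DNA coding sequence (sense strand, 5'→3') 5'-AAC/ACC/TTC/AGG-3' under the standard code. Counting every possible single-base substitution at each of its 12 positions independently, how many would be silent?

7

Codon 1 (AAC, Asn): 1 synonymous substitution.
Codon 2 (ACC, Thr): 3 synonymous substitutions.
Codon 3 (TTC, Phe): 1 synonymous substitution.
Codon 4 (AGG, Arg): 2 synonymous substitutions.
Total: 1 + 3 + 1 + 2 = 7.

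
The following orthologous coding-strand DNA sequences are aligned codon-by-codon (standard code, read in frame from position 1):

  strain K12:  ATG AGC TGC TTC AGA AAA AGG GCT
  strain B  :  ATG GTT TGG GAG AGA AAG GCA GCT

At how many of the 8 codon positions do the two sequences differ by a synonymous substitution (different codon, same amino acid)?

Codon 1: ATG Met / ATG Met — identical.
Codon 2: AGC Ser / GTT Val — nonsynonymous.
Codon 3: TGC Cys / TGG Trp — nonsynonymous.
Codon 4: TTC Phe / GAG Glu — nonsynonymous.
Codon 5: AGA Arg / AGA Arg — identical.
Codon 6: AAA Lys / AAG Lys — synonymous.
Codon 7: AGG Arg / GCA Ala — nonsynonymous.
Codon 8: GCT Ala / GCT Ala — identical.
Synonymous differences: 1.

1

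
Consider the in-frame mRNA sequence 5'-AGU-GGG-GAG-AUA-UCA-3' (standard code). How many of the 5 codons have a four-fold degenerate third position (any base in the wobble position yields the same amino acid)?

2

Codon 1 AGU (Ser): third position 2-fold.
Codon 2 GGG (Gly): third position 4-fold.
Codon 3 GAG (Glu): third position 2-fold.
Codon 4 AUA (Ile): third position 3-fold.
Codon 5 UCA (Ser): third position 4-fold.
Four-fold degenerate third positions: 2.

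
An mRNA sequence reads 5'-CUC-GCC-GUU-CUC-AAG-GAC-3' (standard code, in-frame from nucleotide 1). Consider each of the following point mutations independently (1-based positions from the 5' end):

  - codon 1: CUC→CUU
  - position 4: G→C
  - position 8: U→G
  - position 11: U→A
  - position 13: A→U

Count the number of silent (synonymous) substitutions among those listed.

Codon 1: CUC (Leu) → CUU (Leu) — synonymous.
Codon 2: GCC (Ala) → CCC (Pro) — missense.
Codon 3: GUU (Val) → GGU (Gly) — missense.
Codon 4: CUC (Leu) → CAC (His) — missense.
Codon 5: AAG (Lys) → UAG (Stop) — nonsense.
Synonymous: 1 of 5.

1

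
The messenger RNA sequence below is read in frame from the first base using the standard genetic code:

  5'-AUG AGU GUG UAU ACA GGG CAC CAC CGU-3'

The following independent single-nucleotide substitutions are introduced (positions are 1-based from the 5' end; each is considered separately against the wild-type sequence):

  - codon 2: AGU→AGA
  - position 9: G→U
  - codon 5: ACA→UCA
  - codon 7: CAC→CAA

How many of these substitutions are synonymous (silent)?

1

Codon 2: AGU (Ser) → AGA (Arg) — missense.
Codon 3: GUG (Val) → GUU (Val) — synonymous.
Codon 5: ACA (Thr) → UCA (Ser) — missense.
Codon 7: CAC (His) → CAA (Gln) — missense.
Synonymous: 1 of 4.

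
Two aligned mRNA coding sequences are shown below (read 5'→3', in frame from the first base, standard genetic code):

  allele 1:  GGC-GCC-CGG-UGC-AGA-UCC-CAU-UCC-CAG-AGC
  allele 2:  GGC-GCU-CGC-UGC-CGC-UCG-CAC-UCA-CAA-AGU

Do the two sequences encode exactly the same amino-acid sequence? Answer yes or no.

yes

Codon 1: GGC Gly / GGC Gly — identical.
Codon 2: GCC Ala / GCU Ala — synonymous.
Codon 3: CGG Arg / CGC Arg — synonymous.
Codon 4: UGC Cys / UGC Cys — identical.
Codon 5: AGA Arg / CGC Arg — synonymous.
Codon 6: UCC Ser / UCG Ser — synonymous.
Codon 7: CAU His / CAC His — synonymous.
Codon 8: UCC Ser / UCA Ser — synonymous.
Codon 9: CAG Gln / CAA Gln — synonymous.
Codon 10: AGC Ser / AGU Ser — synonymous.
Nonsynonymous differences: 0 → same protein.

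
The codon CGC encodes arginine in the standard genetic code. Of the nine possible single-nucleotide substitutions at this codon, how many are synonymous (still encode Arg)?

3

Position 1: none → 0 synonymous.
Position 2: none → 0 synonymous.
Position 3: CGU, CGA, CGG → 3 synonymous.
Total: 0 + 0 + 3 = 3.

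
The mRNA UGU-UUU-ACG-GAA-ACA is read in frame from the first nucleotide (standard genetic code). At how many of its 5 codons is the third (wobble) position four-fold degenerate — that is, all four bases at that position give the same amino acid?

2

Codon 1 UGU (Cys): third position 2-fold.
Codon 2 UUU (Phe): third position 2-fold.
Codon 3 ACG (Thr): third position 4-fold.
Codon 4 GAA (Glu): third position 2-fold.
Codon 5 ACA (Thr): third position 4-fold.
Four-fold degenerate third positions: 2.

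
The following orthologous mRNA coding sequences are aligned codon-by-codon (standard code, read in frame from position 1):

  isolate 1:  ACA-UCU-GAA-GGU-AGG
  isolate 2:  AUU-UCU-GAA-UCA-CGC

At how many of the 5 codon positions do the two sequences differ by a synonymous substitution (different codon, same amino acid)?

Codon 1: ACA Thr / AUU Ile — nonsynonymous.
Codon 2: UCU Ser / UCU Ser — identical.
Codon 3: GAA Glu / GAA Glu — identical.
Codon 4: GGU Gly / UCA Ser — nonsynonymous.
Codon 5: AGG Arg / CGC Arg — synonymous.
Synonymous differences: 1.

1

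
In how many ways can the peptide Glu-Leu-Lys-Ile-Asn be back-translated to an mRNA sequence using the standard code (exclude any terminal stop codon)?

144

Glu: 2 codons.
Leu: 6 codons.
Lys: 2 codons.
Ile: 3 codons.
Asn: 2 codons.
2 × 6 × 2 × 3 × 2 = 144.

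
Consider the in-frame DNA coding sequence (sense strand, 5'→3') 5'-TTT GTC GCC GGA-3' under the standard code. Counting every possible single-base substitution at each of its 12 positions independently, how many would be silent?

Codon 1 (TTT, Phe): 1 synonymous substitution.
Codon 2 (GTC, Val): 3 synonymous substitutions.
Codon 3 (GCC, Ala): 3 synonymous substitutions.
Codon 4 (GGA, Gly): 3 synonymous substitutions.
Total: 1 + 3 + 3 + 3 = 10.

10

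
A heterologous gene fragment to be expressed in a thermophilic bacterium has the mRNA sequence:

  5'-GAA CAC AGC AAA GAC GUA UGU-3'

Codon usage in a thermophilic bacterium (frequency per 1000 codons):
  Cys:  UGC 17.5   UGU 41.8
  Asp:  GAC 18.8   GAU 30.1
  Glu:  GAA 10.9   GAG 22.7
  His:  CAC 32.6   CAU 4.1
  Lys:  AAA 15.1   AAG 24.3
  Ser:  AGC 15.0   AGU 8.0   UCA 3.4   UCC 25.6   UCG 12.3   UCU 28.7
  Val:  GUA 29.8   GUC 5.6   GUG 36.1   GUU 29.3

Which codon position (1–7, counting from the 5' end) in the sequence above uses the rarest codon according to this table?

Codon 1 GAA (Glu): 10.9 per 1000.
Codon 2 CAC (His): 32.6 per 1000.
Codon 3 AGC (Ser): 15.0 per 1000.
Codon 4 AAA (Lys): 15.1 per 1000.
Codon 5 GAC (Asp): 18.8 per 1000.
Codon 6 GUA (Val): 29.8 per 1000.
Codon 7 UGU (Cys): 41.8 per 1000.
Lowest frequency is 10.9 at codon 1.

1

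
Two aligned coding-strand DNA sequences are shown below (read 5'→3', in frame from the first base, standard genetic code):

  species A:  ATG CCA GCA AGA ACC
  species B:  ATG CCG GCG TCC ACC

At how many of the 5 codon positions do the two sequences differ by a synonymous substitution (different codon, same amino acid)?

2

Codon 1: ATG Met / ATG Met — identical.
Codon 2: CCA Pro / CCG Pro — synonymous.
Codon 3: GCA Ala / GCG Ala — synonymous.
Codon 4: AGA Arg / TCC Ser — nonsynonymous.
Codon 5: ACC Thr / ACC Thr — identical.
Synonymous differences: 2.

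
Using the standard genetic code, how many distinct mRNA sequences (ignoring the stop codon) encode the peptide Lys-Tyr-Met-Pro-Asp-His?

64

Lys: 2 codons.
Tyr: 2 codons.
Met: 1 codon.
Pro: 4 codons.
Asp: 2 codons.
His: 2 codons.
2 × 2 × 1 × 4 × 2 × 2 = 64.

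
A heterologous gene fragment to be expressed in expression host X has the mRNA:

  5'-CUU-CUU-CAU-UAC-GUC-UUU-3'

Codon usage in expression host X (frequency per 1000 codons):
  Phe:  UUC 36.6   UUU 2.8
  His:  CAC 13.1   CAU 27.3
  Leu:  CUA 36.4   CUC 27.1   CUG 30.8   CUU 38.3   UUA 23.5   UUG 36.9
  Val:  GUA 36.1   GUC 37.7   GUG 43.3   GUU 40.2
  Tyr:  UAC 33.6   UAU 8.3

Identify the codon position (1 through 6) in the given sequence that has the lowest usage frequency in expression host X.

Codon 1 CUU (Leu): 38.3 per 1000.
Codon 2 CUU (Leu): 38.3 per 1000.
Codon 3 CAU (His): 27.3 per 1000.
Codon 4 UAC (Tyr): 33.6 per 1000.
Codon 5 GUC (Val): 37.7 per 1000.
Codon 6 UUU (Phe): 2.8 per 1000.
Lowest frequency is 2.8 at codon 6.

6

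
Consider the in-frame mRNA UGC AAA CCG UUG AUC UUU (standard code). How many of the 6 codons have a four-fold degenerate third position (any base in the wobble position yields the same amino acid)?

Codon 1 UGC (Cys): third position 2-fold.
Codon 2 AAA (Lys): third position 2-fold.
Codon 3 CCG (Pro): third position 4-fold.
Codon 4 UUG (Leu): third position 2-fold.
Codon 5 AUC (Ile): third position 3-fold.
Codon 6 UUU (Phe): third position 2-fold.
Four-fold degenerate third positions: 1.

1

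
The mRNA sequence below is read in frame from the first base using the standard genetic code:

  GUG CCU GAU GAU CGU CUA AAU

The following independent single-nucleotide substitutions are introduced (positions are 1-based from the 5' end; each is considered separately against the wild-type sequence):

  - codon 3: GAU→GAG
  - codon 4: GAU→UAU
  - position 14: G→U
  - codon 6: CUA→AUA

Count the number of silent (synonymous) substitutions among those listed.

Codon 3: GAU (Asp) → GAG (Glu) — missense.
Codon 4: GAU (Asp) → UAU (Tyr) — missense.
Codon 5: CGU (Arg) → CUU (Leu) — missense.
Codon 6: CUA (Leu) → AUA (Ile) — missense.
Synonymous: 0 of 4.

0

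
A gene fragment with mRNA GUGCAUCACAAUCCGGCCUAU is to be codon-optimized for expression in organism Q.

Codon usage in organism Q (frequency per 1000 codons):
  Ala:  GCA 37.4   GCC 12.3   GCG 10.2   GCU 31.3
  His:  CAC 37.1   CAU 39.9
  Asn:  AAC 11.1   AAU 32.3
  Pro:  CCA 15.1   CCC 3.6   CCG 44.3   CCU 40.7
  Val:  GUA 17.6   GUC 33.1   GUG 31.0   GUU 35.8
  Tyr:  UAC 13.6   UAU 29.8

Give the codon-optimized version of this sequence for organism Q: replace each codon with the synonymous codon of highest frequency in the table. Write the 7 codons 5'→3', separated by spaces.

GUU CAU CAU AAU CCG GCA UAU

Codon 1 (Val): best is GUU at 35.8.
Codon 2 (His): best is CAU at 39.9.
Codon 3 (His): best is CAU at 39.9.
Codon 4 (Asn): best is AAU at 32.3.
Codon 5 (Pro): best is CCG at 44.3.
Codon 6 (Ala): best is GCA at 37.4.
Codon 7 (Tyr): best is UAU at 29.8.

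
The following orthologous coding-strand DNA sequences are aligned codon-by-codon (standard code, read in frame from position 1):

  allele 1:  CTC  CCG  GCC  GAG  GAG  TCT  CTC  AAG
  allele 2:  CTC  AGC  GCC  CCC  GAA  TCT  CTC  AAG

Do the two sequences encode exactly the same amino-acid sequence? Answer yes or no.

no

Codon 1: CTC Leu / CTC Leu — identical.
Codon 2: CCG Pro / AGC Ser — nonsynonymous.
Codon 3: GCC Ala / GCC Ala — identical.
Codon 4: GAG Glu / CCC Pro — nonsynonymous.
Codon 5: GAG Glu / GAA Glu — synonymous.
Codon 6: TCT Ser / TCT Ser — identical.
Codon 7: CTC Leu / CTC Leu — identical.
Codon 8: AAG Lys / AAG Lys — identical.
Nonsynonymous differences: 2 → different protein.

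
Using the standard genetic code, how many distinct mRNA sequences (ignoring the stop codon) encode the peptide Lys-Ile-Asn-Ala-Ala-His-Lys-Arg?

Lys: 2 codons.
Ile: 3 codons.
Asn: 2 codons.
Ala: 4 codons.
Ala: 4 codons.
His: 2 codons.
Lys: 2 codons.
Arg: 6 codons.
2 × 3 × 2 × 4 × 4 × 2 × 2 × 6 = 4608.

4608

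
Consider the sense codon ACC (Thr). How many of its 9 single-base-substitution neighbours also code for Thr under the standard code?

3

Position 1: none → 0 synonymous.
Position 2: none → 0 synonymous.
Position 3: ACU, ACA, ACG → 3 synonymous.
Total: 0 + 0 + 3 = 3.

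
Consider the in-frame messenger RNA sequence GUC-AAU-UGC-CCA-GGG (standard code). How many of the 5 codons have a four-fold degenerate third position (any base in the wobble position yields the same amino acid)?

3

Codon 1 GUC (Val): third position 4-fold.
Codon 2 AAU (Asn): third position 2-fold.
Codon 3 UGC (Cys): third position 2-fold.
Codon 4 CCA (Pro): third position 4-fold.
Codon 5 GGG (Gly): third position 4-fold.
Four-fold degenerate third positions: 3.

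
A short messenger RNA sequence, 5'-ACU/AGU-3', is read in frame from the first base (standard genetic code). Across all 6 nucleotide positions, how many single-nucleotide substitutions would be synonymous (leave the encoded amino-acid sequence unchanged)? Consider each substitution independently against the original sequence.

Codon 1 (ACU, Thr): 3 synonymous substitutions.
Codon 2 (AGU, Ser): 1 synonymous substitution.
Total: 3 + 1 = 4.

4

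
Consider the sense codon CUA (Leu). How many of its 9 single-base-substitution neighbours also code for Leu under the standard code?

4

Position 1: UUA → 1 synonymous.
Position 2: none → 0 synonymous.
Position 3: CUU, CUC, CUG → 3 synonymous.
Total: 1 + 0 + 3 = 4.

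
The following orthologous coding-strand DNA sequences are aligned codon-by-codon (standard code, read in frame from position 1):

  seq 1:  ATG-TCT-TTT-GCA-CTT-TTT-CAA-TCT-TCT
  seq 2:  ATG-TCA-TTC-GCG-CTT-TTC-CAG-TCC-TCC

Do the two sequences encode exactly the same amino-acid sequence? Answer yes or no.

Codon 1: ATG Met / ATG Met — identical.
Codon 2: TCT Ser / TCA Ser — synonymous.
Codon 3: TTT Phe / TTC Phe — synonymous.
Codon 4: GCA Ala / GCG Ala — synonymous.
Codon 5: CTT Leu / CTT Leu — identical.
Codon 6: TTT Phe / TTC Phe — synonymous.
Codon 7: CAA Gln / CAG Gln — synonymous.
Codon 8: TCT Ser / TCC Ser — synonymous.
Codon 9: TCT Ser / TCC Ser — synonymous.
Nonsynonymous differences: 0 → same protein.

yes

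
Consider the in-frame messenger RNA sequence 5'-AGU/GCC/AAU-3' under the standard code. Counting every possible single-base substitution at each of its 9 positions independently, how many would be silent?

Codon 1 (AGU, Ser): 1 synonymous substitution.
Codon 2 (GCC, Ala): 3 synonymous substitutions.
Codon 3 (AAU, Asn): 1 synonymous substitution.
Total: 1 + 3 + 1 = 5.

5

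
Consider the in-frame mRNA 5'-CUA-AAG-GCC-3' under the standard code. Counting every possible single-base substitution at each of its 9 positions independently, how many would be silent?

8

Codon 1 (CUA, Leu): 4 synonymous substitutions.
Codon 2 (AAG, Lys): 1 synonymous substitution.
Codon 3 (GCC, Ala): 3 synonymous substitutions.
Total: 4 + 1 + 3 = 8.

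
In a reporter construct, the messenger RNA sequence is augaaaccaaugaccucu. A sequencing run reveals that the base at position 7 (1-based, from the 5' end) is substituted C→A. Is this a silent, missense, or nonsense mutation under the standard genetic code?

Position 7 falls in codon 3: CCA → Pro.
After the substitution the codon is ACA → Thr.
Pro ≠ Thr, so this is a missense mutation.

missense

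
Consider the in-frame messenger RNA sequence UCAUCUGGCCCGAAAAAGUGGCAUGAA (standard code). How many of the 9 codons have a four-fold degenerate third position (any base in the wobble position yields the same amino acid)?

Codon 1 UCA (Ser): third position 4-fold.
Codon 2 UCU (Ser): third position 4-fold.
Codon 3 GGC (Gly): third position 4-fold.
Codon 4 CCG (Pro): third position 4-fold.
Codon 5 AAA (Lys): third position 2-fold.
Codon 6 AAG (Lys): third position 2-fold.
Codon 7 UGG (Trp): third position 1-fold.
Codon 8 CAU (His): third position 2-fold.
Codon 9 GAA (Glu): third position 2-fold.
Four-fold degenerate third positions: 4.

4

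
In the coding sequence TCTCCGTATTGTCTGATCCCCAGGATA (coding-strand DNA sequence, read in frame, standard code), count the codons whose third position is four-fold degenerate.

4

Codon 1 TCT (Ser): third position 4-fold.
Codon 2 CCG (Pro): third position 4-fold.
Codon 3 TAT (Tyr): third position 2-fold.
Codon 4 TGT (Cys): third position 2-fold.
Codon 5 CTG (Leu): third position 4-fold.
Codon 6 ATC (Ile): third position 3-fold.
Codon 7 CCC (Pro): third position 4-fold.
Codon 8 AGG (Arg): third position 2-fold.
Codon 9 ATA (Ile): third position 3-fold.
Four-fold degenerate third positions: 4.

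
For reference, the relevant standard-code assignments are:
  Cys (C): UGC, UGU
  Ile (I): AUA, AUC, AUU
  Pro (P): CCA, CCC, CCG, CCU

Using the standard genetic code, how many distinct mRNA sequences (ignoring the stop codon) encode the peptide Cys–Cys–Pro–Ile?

48

Cys: 2 codons.
Cys: 2 codons.
Pro: 4 codons.
Ile: 3 codons.
2 × 2 × 4 × 3 = 48.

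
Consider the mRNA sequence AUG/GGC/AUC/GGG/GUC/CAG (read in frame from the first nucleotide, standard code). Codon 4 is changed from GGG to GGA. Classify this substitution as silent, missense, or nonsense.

Position 12 falls in codon 4: GGG → Gly.
After the substitution the codon is GGA → Gly.
Both encode Gly, so the change is synonymous.

silent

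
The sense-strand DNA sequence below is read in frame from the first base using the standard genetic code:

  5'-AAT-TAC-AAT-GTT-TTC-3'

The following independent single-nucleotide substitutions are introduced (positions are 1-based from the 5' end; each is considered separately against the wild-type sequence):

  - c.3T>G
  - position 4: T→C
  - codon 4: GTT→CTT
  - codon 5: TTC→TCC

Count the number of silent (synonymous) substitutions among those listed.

0

Codon 1: AAT (Asn) → AAG (Lys) — missense.
Codon 2: TAC (Tyr) → CAC (His) — missense.
Codon 4: GTT (Val) → CTT (Leu) — missense.
Codon 5: TTC (Phe) → TCC (Ser) — missense.
Synonymous: 0 of 4.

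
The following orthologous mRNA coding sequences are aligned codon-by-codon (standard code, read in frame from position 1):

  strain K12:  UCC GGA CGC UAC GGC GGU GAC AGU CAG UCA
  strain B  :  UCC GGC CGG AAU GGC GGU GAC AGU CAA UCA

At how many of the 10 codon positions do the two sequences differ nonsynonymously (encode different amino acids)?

Codon 1: UCC Ser / UCC Ser — identical.
Codon 2: GGA Gly / GGC Gly — synonymous.
Codon 3: CGC Arg / CGG Arg — synonymous.
Codon 4: UAC Tyr / AAU Asn — nonsynonymous.
Codon 5: GGC Gly / GGC Gly — identical.
Codon 6: GGU Gly / GGU Gly — identical.
Codon 7: GAC Asp / GAC Asp — identical.
Codon 8: AGU Ser / AGU Ser — identical.
Codon 9: CAG Gln / CAA Gln — synonymous.
Codon 10: UCA Ser / UCA Ser — identical.
Nonsynonymous differences: 1.

1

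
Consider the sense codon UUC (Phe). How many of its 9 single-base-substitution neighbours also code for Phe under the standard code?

1

Position 1: none → 0 synonymous.
Position 2: none → 0 synonymous.
Position 3: UUU → 1 synonymous.
Total: 0 + 0 + 1 = 1.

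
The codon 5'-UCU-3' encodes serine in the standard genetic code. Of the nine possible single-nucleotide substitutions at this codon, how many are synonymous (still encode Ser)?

Position 1: none → 0 synonymous.
Position 2: none → 0 synonymous.
Position 3: UCC, UCA, UCG → 3 synonymous.
Total: 0 + 0 + 3 = 3.

3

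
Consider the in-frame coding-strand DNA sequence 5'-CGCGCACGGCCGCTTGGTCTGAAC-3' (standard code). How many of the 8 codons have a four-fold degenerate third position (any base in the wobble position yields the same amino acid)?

Codon 1 CGC (Arg): third position 4-fold.
Codon 2 GCA (Ala): third position 4-fold.
Codon 3 CGG (Arg): third position 4-fold.
Codon 4 CCG (Pro): third position 4-fold.
Codon 5 CTT (Leu): third position 4-fold.
Codon 6 GGT (Gly): third position 4-fold.
Codon 7 CTG (Leu): third position 4-fold.
Codon 8 AAC (Asn): third position 2-fold.
Four-fold degenerate third positions: 7.

7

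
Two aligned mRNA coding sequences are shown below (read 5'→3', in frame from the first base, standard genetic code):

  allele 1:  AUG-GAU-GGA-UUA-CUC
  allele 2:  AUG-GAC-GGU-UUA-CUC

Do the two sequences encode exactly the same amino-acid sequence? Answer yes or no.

yes

Codon 1: AUG Met / AUG Met — identical.
Codon 2: GAU Asp / GAC Asp — synonymous.
Codon 3: GGA Gly / GGU Gly — synonymous.
Codon 4: UUA Leu / UUA Leu — identical.
Codon 5: CUC Leu / CUC Leu — identical.
Nonsynonymous differences: 0 → same protein.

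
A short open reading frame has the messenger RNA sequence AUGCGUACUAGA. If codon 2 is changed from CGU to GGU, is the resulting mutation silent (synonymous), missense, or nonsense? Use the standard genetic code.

Position 4 falls in codon 2: CGU → Arg.
After the substitution the codon is GGU → Gly.
Arg ≠ Gly, so this is a missense mutation.

missense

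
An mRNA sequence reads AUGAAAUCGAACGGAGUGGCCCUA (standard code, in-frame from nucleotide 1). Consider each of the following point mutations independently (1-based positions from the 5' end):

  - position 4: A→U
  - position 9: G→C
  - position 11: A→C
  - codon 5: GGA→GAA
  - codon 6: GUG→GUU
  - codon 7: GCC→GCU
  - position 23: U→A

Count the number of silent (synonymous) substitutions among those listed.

3

Codon 2: AAA (Lys) → UAA (Stop) — nonsense.
Codon 3: UCG (Ser) → UCC (Ser) — synonymous.
Codon 4: AAC (Asn) → ACC (Thr) — missense.
Codon 5: GGA (Gly) → GAA (Glu) — missense.
Codon 6: GUG (Val) → GUU (Val) — synonymous.
Codon 7: GCC (Ala) → GCU (Ala) — synonymous.
Codon 8: CUA (Leu) → CAA (Gln) — missense.
Synonymous: 3 of 7.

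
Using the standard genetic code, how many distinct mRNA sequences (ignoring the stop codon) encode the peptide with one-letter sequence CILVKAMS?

Cys: 2 codons.
Ile: 3 codons.
Leu: 6 codons.
Val: 4 codons.
Lys: 2 codons.
Ala: 4 codons.
Met: 1 codon.
Ser: 6 codons.
2 × 3 × 6 × 4 × 2 × 4 × 1 × 6 = 6912.

6912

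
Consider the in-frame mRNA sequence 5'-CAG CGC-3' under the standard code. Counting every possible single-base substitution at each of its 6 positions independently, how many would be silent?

Codon 1 (CAG, Gln): 1 synonymous substitution.
Codon 2 (CGC, Arg): 3 synonymous substitutions.
Total: 1 + 3 = 4.

4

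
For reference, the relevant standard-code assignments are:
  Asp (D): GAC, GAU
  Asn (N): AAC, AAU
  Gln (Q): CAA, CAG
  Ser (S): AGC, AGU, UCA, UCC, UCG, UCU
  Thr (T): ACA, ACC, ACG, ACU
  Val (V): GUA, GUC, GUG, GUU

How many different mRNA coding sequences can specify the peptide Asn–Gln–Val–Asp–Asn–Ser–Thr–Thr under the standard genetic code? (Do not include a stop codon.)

Asn: 2 codons.
Gln: 2 codons.
Val: 4 codons.
Asp: 2 codons.
Asn: 2 codons.
Ser: 6 codons.
Thr: 4 codons.
Thr: 4 codons.
2 × 2 × 4 × 2 × 2 × 6 × 4 × 4 = 6144.

6144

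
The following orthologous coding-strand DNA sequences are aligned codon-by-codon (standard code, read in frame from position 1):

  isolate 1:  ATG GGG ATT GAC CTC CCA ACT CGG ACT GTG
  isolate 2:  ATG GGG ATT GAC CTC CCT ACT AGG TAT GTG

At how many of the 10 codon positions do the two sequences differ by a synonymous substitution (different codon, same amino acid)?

Codon 1: ATG Met / ATG Met — identical.
Codon 2: GGG Gly / GGG Gly — identical.
Codon 3: ATT Ile / ATT Ile — identical.
Codon 4: GAC Asp / GAC Asp — identical.
Codon 5: CTC Leu / CTC Leu — identical.
Codon 6: CCA Pro / CCT Pro — synonymous.
Codon 7: ACT Thr / ACT Thr — identical.
Codon 8: CGG Arg / AGG Arg — synonymous.
Codon 9: ACT Thr / TAT Tyr — nonsynonymous.
Codon 10: GTG Val / GTG Val — identical.
Synonymous differences: 2.

2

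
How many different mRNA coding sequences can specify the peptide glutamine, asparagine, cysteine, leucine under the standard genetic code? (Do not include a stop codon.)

Gln: 2 codons.
Asn: 2 codons.
Cys: 2 codons.
Leu: 6 codons.
2 × 2 × 2 × 6 = 48.

48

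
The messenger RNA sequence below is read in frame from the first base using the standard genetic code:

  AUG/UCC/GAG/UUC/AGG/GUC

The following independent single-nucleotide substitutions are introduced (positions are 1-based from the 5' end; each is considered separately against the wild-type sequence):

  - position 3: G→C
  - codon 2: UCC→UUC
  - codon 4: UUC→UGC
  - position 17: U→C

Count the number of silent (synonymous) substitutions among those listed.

Codon 1: AUG (Met) → AUC (Ile) — missense.
Codon 2: UCC (Ser) → UUC (Phe) — missense.
Codon 4: UUC (Phe) → UGC (Cys) — missense.
Codon 6: GUC (Val) → GCC (Ala) — missense.
Synonymous: 0 of 4.

0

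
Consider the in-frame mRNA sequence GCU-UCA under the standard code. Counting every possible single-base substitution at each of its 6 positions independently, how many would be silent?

6

Codon 1 (GCU, Ala): 3 synonymous substitutions.
Codon 2 (UCA, Ser): 3 synonymous substitutions.
Total: 3 + 3 = 6.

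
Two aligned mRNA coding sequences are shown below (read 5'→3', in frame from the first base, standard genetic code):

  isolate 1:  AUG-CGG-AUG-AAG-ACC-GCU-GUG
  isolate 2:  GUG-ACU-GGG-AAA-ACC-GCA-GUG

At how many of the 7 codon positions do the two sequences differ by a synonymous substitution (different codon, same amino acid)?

Codon 1: AUG Met / GUG Val — nonsynonymous.
Codon 2: CGG Arg / ACU Thr — nonsynonymous.
Codon 3: AUG Met / GGG Gly — nonsynonymous.
Codon 4: AAG Lys / AAA Lys — synonymous.
Codon 5: ACC Thr / ACC Thr — identical.
Codon 6: GCU Ala / GCA Ala — synonymous.
Codon 7: GUG Val / GUG Val — identical.
Synonymous differences: 2.

2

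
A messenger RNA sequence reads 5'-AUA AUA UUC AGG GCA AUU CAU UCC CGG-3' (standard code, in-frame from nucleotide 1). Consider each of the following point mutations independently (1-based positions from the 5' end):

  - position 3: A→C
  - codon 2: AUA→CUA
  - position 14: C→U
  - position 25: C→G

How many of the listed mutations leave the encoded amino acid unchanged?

Codon 1: AUA (Ile) → AUC (Ile) — synonymous.
Codon 2: AUA (Ile) → CUA (Leu) — missense.
Codon 5: GCA (Ala) → GUA (Val) — missense.
Codon 9: CGG (Arg) → GGG (Gly) — missense.
Synonymous: 1 of 4.

1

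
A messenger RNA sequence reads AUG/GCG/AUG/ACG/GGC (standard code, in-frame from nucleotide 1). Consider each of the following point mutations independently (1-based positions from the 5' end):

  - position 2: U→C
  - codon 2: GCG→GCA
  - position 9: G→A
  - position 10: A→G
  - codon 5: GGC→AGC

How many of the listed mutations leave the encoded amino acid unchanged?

Codon 1: AUG (Met) → ACG (Thr) — missense.
Codon 2: GCG (Ala) → GCA (Ala) — synonymous.
Codon 3: AUG (Met) → AUA (Ile) — missense.
Codon 4: ACG (Thr) → GCG (Ala) — missense.
Codon 5: GGC (Gly) → AGC (Ser) — missense.
Synonymous: 1 of 5.

1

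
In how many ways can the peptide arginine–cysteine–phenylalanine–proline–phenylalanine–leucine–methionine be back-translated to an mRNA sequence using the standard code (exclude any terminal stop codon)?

Arg: 6 codons.
Cys: 2 codons.
Phe: 2 codons.
Pro: 4 codons.
Phe: 2 codons.
Leu: 6 codons.
Met: 1 codon.
6 × 2 × 2 × 4 × 2 × 6 × 1 = 1152.

1152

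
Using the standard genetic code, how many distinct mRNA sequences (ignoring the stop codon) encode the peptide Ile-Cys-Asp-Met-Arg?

Ile: 3 codons.
Cys: 2 codons.
Asp: 2 codons.
Met: 1 codon.
Arg: 6 codons.
3 × 2 × 2 × 1 × 6 = 72.

72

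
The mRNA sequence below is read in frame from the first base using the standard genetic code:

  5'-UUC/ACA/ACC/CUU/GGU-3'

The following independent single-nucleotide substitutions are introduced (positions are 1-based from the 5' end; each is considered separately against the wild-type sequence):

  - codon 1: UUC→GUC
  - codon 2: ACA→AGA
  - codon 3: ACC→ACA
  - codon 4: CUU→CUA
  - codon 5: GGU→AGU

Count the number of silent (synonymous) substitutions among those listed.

2

Codon 1: UUC (Phe) → GUC (Val) — missense.
Codon 2: ACA (Thr) → AGA (Arg) — missense.
Codon 3: ACC (Thr) → ACA (Thr) — synonymous.
Codon 4: CUU (Leu) → CUA (Leu) — synonymous.
Codon 5: GGU (Gly) → AGU (Ser) — missense.
Synonymous: 2 of 5.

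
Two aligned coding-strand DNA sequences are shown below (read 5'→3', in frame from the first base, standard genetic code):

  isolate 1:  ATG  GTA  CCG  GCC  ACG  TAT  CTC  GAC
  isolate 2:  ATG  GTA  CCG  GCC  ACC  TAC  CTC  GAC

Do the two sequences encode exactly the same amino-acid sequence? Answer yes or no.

Codon 1: ATG Met / ATG Met — identical.
Codon 2: GTA Val / GTA Val — identical.
Codon 3: CCG Pro / CCG Pro — identical.
Codon 4: GCC Ala / GCC Ala — identical.
Codon 5: ACG Thr / ACC Thr — synonymous.
Codon 6: TAT Tyr / TAC Tyr — synonymous.
Codon 7: CTC Leu / CTC Leu — identical.
Codon 8: GAC Asp / GAC Asp — identical.
Nonsynonymous differences: 0 → same protein.

yes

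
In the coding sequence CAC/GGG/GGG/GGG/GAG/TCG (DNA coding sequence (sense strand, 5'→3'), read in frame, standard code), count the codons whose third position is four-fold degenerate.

Codon 1 CAC (His): third position 2-fold.
Codon 2 GGG (Gly): third position 4-fold.
Codon 3 GGG (Gly): third position 4-fold.
Codon 4 GGG (Gly): third position 4-fold.
Codon 5 GAG (Glu): third position 2-fold.
Codon 6 TCG (Ser): third position 4-fold.
Four-fold degenerate third positions: 4.

4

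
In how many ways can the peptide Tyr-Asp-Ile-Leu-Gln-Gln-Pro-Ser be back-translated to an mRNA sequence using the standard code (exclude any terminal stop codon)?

6912

Tyr: 2 codons.
Asp: 2 codons.
Ile: 3 codons.
Leu: 6 codons.
Gln: 2 codons.
Gln: 2 codons.
Pro: 4 codons.
Ser: 6 codons.
2 × 2 × 3 × 6 × 2 × 2 × 4 × 6 = 6912.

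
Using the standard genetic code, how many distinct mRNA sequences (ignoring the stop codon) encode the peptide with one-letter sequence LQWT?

Leu: 6 codons.
Gln: 2 codons.
Trp: 1 codon.
Thr: 4 codons.
6 × 2 × 1 × 4 = 48.

48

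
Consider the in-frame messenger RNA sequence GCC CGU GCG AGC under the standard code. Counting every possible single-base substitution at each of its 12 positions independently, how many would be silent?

Codon 1 (GCC, Ala): 3 synonymous substitutions.
Codon 2 (CGU, Arg): 3 synonymous substitutions.
Codon 3 (GCG, Ala): 3 synonymous substitutions.
Codon 4 (AGC, Ser): 1 synonymous substitution.
Total: 3 + 3 + 3 + 1 = 10.

10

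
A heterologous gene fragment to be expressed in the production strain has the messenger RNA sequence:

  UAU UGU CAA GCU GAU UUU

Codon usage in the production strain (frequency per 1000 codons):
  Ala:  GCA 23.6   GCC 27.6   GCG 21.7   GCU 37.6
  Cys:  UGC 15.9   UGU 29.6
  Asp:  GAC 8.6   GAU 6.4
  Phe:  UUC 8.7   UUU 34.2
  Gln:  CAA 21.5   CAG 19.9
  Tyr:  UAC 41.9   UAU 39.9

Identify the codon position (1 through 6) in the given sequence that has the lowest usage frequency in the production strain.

Codon 1 UAU (Tyr): 39.9 per 1000.
Codon 2 UGU (Cys): 29.6 per 1000.
Codon 3 CAA (Gln): 21.5 per 1000.
Codon 4 GCU (Ala): 37.6 per 1000.
Codon 5 GAU (Asp): 6.4 per 1000.
Codon 6 UUU (Phe): 34.2 per 1000.
Lowest frequency is 6.4 at codon 5.

5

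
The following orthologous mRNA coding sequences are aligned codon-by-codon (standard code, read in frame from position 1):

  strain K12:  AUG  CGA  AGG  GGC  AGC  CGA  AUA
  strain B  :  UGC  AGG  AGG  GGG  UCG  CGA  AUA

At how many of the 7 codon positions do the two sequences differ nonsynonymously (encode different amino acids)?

1

Codon 1: AUG Met / UGC Cys — nonsynonymous.
Codon 2: CGA Arg / AGG Arg — synonymous.
Codon 3: AGG Arg / AGG Arg — identical.
Codon 4: GGC Gly / GGG Gly — synonymous.
Codon 5: AGC Ser / UCG Ser — synonymous.
Codon 6: CGA Arg / CGA Arg — identical.
Codon 7: AUA Ile / AUA Ile — identical.
Nonsynonymous differences: 1.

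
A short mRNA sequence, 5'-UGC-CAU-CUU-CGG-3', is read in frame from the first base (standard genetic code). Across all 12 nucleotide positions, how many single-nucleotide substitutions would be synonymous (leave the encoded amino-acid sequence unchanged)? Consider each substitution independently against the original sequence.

9

Codon 1 (UGC, Cys): 1 synonymous substitution.
Codon 2 (CAU, His): 1 synonymous substitution.
Codon 3 (CUU, Leu): 3 synonymous substitutions.
Codon 4 (CGG, Arg): 4 synonymous substitutions.
Total: 1 + 1 + 3 + 4 = 9.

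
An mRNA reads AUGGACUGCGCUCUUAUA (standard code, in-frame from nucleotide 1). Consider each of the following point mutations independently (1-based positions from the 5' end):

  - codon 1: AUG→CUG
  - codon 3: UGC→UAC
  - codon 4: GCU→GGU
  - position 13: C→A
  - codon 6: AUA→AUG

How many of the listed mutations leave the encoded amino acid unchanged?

Codon 1: AUG (Met) → CUG (Leu) — missense.
Codon 3: UGC (Cys) → UAC (Tyr) — missense.
Codon 4: GCU (Ala) → GGU (Gly) — missense.
Codon 5: CUU (Leu) → AUU (Ile) — missense.
Codon 6: AUA (Ile) → AUG (Met) — missense.
Synonymous: 0 of 5.

0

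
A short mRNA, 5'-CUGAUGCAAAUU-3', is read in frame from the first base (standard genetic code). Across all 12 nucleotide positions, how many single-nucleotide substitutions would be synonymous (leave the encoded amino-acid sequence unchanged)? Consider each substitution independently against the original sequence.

Codon 1 (CUG, Leu): 4 synonymous substitutions.
Codon 2 (AUG, Met): 0 synonymous substitutions.
Codon 3 (CAA, Gln): 1 synonymous substitution.
Codon 4 (AUU, Ile): 2 synonymous substitutions.
Total: 4 + 0 + 1 + 2 = 7.

7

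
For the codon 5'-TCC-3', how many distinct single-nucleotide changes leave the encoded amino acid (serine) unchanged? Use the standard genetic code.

3

Position 1: none → 0 synonymous.
Position 2: none → 0 synonymous.
Position 3: TCT, TCA, TCG → 3 synonymous.
Total: 0 + 0 + 3 = 3.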